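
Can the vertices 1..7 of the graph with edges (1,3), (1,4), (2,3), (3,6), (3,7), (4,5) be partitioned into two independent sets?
Yes. Partition: {1, 2, 5, 6, 7}, {3, 4}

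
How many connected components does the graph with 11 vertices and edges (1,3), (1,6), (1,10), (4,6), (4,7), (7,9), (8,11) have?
4 (components: {1, 3, 4, 6, 7, 9, 10}, {2}, {5}, {8, 11})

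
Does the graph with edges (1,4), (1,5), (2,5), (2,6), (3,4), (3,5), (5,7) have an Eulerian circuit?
No (2 vertices have odd degree: {6, 7}; Eulerian circuit requires 0)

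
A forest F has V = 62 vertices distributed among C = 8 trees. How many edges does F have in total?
54 (Each of the 8 component trees on V_i vertices has V_i - 1 edges; summing gives V - C = 62 - 8 = 54)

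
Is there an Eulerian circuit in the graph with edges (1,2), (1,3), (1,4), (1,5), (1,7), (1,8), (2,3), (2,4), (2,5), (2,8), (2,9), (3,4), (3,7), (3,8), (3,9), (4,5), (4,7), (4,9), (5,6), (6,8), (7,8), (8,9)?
Yes (the graph is connected and all 9 vertices have even degree)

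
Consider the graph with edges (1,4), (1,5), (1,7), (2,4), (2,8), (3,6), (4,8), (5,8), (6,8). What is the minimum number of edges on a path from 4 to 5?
2 (path: 4 -> 8 -> 5, 2 edges)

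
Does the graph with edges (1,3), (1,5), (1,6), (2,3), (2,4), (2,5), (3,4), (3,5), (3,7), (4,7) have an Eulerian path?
No (6 vertices have odd degree: {1, 2, 3, 4, 5, 6}; Eulerian path requires 0 or 2)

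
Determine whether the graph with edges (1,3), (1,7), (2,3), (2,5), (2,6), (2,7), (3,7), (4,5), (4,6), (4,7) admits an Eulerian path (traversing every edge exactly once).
Yes (the graph is connected and exactly 2 vertices have odd degree: {3, 4}; any Eulerian path must start and end at those)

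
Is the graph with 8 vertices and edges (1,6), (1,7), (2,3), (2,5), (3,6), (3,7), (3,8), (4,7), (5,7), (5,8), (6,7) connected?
Yes (BFS from 1 visits [1, 6, 7, 3, 4, 5, 2, 8] — all 8 vertices reached)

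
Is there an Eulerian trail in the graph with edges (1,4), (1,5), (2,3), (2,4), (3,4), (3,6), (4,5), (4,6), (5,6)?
No (4 vertices have odd degree: {3, 4, 5, 6}; Eulerian path requires 0 or 2)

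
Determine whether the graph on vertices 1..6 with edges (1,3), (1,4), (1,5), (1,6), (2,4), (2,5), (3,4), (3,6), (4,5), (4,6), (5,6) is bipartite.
No (odd cycle of length 3: 6 -> 1 -> 4 -> 6)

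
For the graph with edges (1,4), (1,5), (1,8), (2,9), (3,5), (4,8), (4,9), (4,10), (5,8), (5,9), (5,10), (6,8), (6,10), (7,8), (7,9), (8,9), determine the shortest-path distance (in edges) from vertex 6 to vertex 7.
2 (path: 6 -> 8 -> 7, 2 edges)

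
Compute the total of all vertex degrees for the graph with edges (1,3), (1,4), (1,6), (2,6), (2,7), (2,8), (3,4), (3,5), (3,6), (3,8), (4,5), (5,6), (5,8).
26 (handshake: sum of degrees = 2|E| = 2 x 13 = 26)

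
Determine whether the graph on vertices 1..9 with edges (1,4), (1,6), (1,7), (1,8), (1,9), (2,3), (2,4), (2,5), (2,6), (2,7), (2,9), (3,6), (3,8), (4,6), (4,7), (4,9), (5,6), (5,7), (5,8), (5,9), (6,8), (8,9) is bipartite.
No (odd cycle of length 3: 8 -> 1 -> 9 -> 8)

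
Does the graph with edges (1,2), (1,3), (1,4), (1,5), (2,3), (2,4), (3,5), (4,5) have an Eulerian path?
No (4 vertices have odd degree: {2, 3, 4, 5}; Eulerian path requires 0 or 2)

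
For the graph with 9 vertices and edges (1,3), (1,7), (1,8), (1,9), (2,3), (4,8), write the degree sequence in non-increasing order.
[4, 2, 2, 1, 1, 1, 1, 0, 0] (degrees: deg(1)=4, deg(2)=1, deg(3)=2, deg(4)=1, deg(5)=0, deg(6)=0, deg(7)=1, deg(8)=2, deg(9)=1)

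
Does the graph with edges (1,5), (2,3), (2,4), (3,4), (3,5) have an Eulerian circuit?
No (2 vertices have odd degree: {1, 3}; Eulerian circuit requires 0)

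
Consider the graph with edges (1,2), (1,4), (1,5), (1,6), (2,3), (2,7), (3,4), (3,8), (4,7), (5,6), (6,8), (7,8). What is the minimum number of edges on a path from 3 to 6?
2 (path: 3 -> 8 -> 6, 2 edges)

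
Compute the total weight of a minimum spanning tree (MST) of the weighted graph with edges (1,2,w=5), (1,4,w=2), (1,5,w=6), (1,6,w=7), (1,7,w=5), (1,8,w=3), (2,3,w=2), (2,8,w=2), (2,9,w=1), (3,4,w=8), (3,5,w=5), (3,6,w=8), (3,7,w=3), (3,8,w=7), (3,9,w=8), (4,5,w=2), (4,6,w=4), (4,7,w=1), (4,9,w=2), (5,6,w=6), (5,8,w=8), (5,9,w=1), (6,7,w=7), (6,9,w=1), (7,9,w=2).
12 (MST edges: (1,4,w=2), (2,3,w=2), (2,8,w=2), (2,9,w=1), (4,7,w=1), (4,9,w=2), (5,9,w=1), (6,9,w=1); sum of weights 2 + 2 + 2 + 1 + 1 + 2 + 1 + 1 = 12)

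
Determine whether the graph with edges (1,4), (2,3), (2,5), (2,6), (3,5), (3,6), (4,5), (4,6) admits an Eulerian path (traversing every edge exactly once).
No (6 vertices have odd degree: {1, 2, 3, 4, 5, 6}; Eulerian path requires 0 or 2)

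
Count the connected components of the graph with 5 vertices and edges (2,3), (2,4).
3 (components: {1}, {2, 3, 4}, {5})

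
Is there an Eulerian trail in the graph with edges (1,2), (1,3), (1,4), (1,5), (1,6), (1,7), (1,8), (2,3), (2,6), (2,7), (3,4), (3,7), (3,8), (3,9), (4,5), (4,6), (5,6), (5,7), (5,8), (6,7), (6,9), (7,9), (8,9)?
Yes (the graph is connected and exactly 2 vertices have odd degree: {1, 5}; any Eulerian path must start and end at those)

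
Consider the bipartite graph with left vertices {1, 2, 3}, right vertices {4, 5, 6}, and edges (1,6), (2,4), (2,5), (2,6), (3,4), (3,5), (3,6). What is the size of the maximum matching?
3 (matching: (1,6), (2,5), (3,4); upper bound min(|L|,|R|) = min(3,3) = 3)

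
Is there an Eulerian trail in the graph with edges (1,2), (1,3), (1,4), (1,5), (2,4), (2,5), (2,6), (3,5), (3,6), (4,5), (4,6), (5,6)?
Yes (the graph is connected and exactly 2 vertices have odd degree: {3, 5}; any Eulerian path must start and end at those)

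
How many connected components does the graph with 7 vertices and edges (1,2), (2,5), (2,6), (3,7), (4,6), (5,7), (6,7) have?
1 (components: {1, 2, 3, 4, 5, 6, 7})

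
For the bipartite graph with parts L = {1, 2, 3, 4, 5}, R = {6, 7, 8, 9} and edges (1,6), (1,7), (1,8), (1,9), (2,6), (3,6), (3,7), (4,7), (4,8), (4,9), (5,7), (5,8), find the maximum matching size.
4 (matching: (1,9), (2,6), (3,7), (4,8); upper bound min(|L|,|R|) = min(5,4) = 4)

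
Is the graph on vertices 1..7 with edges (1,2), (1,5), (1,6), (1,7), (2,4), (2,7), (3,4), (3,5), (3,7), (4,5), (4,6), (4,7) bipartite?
No (odd cycle of length 3: 2 -> 1 -> 7 -> 2)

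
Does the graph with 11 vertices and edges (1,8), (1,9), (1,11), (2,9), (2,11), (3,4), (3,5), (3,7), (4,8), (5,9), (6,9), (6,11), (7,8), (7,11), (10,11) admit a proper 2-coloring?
Yes. Partition: {1, 2, 4, 5, 6, 7, 10}, {3, 8, 9, 11}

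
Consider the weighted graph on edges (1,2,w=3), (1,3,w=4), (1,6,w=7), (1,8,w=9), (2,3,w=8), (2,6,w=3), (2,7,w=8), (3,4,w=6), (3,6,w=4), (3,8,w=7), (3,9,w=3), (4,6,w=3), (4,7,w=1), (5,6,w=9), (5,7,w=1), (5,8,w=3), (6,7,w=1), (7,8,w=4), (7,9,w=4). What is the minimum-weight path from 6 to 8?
5 (path: 6 -> 7 -> 8; weights 1 + 4 = 5)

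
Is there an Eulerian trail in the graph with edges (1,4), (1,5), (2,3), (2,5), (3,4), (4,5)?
Yes (the graph is connected and exactly 2 vertices have odd degree: {4, 5}; any Eulerian path must start and end at those)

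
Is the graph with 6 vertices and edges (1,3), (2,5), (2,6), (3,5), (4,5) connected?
Yes (BFS from 1 visits [1, 3, 5, 2, 4, 6] — all 6 vertices reached)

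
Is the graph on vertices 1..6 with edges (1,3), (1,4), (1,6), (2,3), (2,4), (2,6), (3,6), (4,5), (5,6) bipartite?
No (odd cycle of length 3: 3 -> 1 -> 6 -> 3)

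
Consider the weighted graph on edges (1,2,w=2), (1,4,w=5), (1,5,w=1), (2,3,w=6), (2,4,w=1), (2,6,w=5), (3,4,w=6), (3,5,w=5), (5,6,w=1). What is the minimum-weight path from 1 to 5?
1 (path: 1 -> 5; weights 1 = 1)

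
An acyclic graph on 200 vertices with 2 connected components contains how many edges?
198 (Each of the 2 component trees on V_i vertices has V_i - 1 edges; summing gives V - C = 200 - 2 = 198)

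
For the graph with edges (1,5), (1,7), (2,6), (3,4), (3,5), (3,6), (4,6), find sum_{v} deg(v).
14 (handshake: sum of degrees = 2|E| = 2 x 7 = 14)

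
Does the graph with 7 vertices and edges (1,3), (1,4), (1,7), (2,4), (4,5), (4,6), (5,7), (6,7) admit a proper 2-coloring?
Yes. Partition: {1, 2, 5, 6}, {3, 4, 7}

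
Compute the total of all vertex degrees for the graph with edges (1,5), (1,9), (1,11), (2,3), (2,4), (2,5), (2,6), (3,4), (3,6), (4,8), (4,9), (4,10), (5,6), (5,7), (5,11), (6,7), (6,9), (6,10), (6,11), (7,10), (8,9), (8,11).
44 (handshake: sum of degrees = 2|E| = 2 x 22 = 44)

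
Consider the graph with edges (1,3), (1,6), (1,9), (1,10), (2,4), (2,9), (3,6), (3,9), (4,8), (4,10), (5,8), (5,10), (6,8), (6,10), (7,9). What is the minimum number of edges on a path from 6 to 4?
2 (path: 6 -> 8 -> 4, 2 edges)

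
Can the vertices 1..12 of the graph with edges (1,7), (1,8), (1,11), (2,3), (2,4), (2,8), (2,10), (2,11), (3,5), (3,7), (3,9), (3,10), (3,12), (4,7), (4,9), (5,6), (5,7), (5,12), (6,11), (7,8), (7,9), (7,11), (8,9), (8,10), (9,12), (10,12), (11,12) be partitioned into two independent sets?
No (odd cycle of length 3: 11 -> 1 -> 7 -> 11)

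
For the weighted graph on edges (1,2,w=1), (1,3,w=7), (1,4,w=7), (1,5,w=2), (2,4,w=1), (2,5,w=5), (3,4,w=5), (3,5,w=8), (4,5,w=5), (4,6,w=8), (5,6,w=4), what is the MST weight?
13 (MST edges: (1,2,w=1), (1,5,w=2), (2,4,w=1), (3,4,w=5), (5,6,w=4); sum of weights 1 + 2 + 1 + 5 + 4 = 13)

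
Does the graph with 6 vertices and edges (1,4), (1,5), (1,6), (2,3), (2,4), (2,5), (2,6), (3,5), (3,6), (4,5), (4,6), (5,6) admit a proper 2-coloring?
No (odd cycle of length 3: 5 -> 1 -> 6 -> 5)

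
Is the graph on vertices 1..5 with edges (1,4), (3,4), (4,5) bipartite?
Yes. Partition: {1, 2, 3, 5}, {4}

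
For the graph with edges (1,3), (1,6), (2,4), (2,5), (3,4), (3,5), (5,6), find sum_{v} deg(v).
14 (handshake: sum of degrees = 2|E| = 2 x 7 = 14)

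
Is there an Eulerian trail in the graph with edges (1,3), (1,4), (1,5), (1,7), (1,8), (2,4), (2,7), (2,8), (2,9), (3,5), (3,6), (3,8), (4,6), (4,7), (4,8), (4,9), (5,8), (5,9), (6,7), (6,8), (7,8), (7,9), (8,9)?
Yes (the graph is connected and exactly 2 vertices have odd degree: {1, 9}; any Eulerian path must start and end at those)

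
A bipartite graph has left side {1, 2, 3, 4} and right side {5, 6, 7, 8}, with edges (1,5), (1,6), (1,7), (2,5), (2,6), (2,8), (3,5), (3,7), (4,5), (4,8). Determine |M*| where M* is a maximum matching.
4 (matching: (1,7), (2,6), (3,5), (4,8); upper bound min(|L|,|R|) = min(4,4) = 4)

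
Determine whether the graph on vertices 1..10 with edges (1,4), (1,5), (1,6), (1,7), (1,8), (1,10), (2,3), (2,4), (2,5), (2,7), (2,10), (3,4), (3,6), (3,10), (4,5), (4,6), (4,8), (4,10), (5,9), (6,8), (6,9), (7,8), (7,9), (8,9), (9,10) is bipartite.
No (odd cycle of length 3: 4 -> 1 -> 6 -> 4)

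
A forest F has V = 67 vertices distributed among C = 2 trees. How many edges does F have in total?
65 (Each of the 2 component trees on V_i vertices has V_i - 1 edges; summing gives V - C = 67 - 2 = 65)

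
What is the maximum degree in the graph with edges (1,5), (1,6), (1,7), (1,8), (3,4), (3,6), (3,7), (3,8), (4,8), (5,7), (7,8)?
4 (attained at vertices 1, 3, 7, 8)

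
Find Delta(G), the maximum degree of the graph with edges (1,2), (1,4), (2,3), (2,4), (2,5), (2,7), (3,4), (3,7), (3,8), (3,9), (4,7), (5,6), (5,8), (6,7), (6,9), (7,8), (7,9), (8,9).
6 (attained at vertex 7)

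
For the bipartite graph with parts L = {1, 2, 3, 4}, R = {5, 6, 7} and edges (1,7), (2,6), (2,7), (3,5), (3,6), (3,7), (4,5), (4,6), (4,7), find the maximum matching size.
3 (matching: (1,7), (2,6), (3,5); upper bound min(|L|,|R|) = min(4,3) = 3)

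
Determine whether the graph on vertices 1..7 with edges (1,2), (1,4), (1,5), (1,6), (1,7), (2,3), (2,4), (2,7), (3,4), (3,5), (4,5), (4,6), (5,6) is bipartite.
No (odd cycle of length 3: 5 -> 1 -> 4 -> 5)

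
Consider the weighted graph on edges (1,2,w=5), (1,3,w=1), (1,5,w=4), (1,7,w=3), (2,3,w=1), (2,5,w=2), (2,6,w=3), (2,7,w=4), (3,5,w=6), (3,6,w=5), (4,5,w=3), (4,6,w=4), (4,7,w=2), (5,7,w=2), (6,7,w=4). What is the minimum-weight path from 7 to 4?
2 (path: 7 -> 4; weights 2 = 2)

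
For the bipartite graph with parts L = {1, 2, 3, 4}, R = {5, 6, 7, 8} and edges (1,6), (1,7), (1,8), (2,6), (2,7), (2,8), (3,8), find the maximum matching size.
3 (matching: (1,6), (2,7), (3,8); upper bound min(|L|,|R|) = min(4,4) = 4)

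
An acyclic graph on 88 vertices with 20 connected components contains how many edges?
68 (Each of the 20 component trees on V_i vertices has V_i - 1 edges; summing gives V - C = 88 - 20 = 68)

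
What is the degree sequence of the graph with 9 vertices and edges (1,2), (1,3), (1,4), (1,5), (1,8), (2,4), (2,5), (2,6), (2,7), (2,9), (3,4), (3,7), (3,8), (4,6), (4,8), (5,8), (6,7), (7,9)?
[6, 5, 5, 4, 4, 4, 3, 3, 2] (degrees: deg(1)=5, deg(2)=6, deg(3)=4, deg(4)=5, deg(5)=3, deg(6)=3, deg(7)=4, deg(8)=4, deg(9)=2)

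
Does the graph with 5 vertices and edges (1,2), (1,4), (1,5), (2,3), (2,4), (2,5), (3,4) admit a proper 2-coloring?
No (odd cycle of length 3: 2 -> 1 -> 4 -> 2)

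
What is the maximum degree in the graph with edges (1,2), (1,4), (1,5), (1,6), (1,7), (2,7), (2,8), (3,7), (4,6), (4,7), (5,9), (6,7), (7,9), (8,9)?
6 (attained at vertex 7)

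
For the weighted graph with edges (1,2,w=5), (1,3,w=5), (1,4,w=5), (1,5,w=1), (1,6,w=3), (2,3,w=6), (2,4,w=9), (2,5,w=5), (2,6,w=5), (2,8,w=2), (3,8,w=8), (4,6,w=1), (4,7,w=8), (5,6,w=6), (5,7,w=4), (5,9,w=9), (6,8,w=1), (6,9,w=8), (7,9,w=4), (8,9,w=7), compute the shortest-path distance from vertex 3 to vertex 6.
8 (path: 3 -> 1 -> 6; weights 5 + 3 = 8)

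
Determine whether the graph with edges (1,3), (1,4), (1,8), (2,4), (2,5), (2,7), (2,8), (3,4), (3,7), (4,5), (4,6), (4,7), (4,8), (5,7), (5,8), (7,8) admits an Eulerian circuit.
No (6 vertices have odd degree: {1, 3, 4, 6, 7, 8}; Eulerian circuit requires 0)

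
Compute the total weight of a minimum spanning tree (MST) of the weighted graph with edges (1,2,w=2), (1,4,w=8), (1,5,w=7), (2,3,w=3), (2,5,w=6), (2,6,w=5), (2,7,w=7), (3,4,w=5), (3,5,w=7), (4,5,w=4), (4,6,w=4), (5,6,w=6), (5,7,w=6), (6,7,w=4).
22 (MST edges: (1,2,w=2), (2,3,w=3), (2,6,w=5), (4,5,w=4), (4,6,w=4), (6,7,w=4); sum of weights 2 + 3 + 5 + 4 + 4 + 4 = 22)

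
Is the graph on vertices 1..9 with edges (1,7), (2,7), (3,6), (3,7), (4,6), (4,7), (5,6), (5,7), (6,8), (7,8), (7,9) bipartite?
Yes. Partition: {1, 2, 3, 4, 5, 8, 9}, {6, 7}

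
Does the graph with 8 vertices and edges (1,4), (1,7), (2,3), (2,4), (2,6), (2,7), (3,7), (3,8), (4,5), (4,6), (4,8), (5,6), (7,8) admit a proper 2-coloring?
No (odd cycle of length 3: 2 -> 4 -> 6 -> 2)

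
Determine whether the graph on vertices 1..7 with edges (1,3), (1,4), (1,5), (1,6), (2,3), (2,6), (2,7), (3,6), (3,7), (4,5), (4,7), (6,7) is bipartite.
No (odd cycle of length 3: 4 -> 1 -> 5 -> 4)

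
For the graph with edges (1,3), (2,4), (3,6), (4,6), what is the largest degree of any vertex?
2 (attained at vertices 3, 4, 6)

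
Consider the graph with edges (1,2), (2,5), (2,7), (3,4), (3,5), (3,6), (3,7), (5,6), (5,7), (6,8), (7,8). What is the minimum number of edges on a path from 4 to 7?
2 (path: 4 -> 3 -> 7, 2 edges)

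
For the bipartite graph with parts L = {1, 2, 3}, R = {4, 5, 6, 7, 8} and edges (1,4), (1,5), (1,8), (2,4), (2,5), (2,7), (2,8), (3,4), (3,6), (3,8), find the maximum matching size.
3 (matching: (1,8), (2,7), (3,6); upper bound min(|L|,|R|) = min(3,5) = 3)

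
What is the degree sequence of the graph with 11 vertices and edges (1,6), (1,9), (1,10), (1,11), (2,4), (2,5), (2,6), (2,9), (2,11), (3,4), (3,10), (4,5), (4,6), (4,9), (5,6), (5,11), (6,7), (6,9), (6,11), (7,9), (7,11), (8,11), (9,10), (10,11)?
[7, 7, 6, 5, 5, 4, 4, 4, 3, 2, 1] (degrees: deg(1)=4, deg(2)=5, deg(3)=2, deg(4)=5, deg(5)=4, deg(6)=7, deg(7)=3, deg(8)=1, deg(9)=6, deg(10)=4, deg(11)=7)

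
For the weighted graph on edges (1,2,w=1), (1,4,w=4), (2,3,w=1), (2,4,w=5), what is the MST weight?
6 (MST edges: (1,2,w=1), (1,4,w=4), (2,3,w=1); sum of weights 1 + 4 + 1 = 6)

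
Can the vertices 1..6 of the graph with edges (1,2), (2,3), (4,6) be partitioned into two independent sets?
Yes. Partition: {1, 3, 4, 5}, {2, 6}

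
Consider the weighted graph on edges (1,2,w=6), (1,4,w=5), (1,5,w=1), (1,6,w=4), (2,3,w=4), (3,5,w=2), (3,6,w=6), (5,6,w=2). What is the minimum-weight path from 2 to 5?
6 (path: 2 -> 3 -> 5; weights 4 + 2 = 6)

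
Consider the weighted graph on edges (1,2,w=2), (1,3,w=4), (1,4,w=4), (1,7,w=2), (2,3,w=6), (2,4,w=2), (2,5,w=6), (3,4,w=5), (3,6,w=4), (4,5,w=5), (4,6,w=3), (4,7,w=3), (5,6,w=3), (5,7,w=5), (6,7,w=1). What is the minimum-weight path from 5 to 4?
5 (path: 5 -> 4; weights 5 = 5)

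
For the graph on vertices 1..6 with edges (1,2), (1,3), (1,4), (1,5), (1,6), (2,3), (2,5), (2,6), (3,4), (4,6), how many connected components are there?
1 (components: {1, 2, 3, 4, 5, 6})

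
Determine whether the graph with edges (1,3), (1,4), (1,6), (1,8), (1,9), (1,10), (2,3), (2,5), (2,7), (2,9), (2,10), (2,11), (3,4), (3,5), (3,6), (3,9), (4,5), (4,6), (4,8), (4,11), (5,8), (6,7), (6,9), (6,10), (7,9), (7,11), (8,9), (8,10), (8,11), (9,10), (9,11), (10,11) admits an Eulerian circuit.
Yes (the graph is connected and all 11 vertices have even degree)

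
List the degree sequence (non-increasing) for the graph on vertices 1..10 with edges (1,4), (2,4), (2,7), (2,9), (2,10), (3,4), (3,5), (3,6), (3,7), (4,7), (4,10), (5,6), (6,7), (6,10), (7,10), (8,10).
[5, 5, 5, 4, 4, 4, 2, 1, 1, 1] (degrees: deg(1)=1, deg(2)=4, deg(3)=4, deg(4)=5, deg(5)=2, deg(6)=4, deg(7)=5, deg(8)=1, deg(9)=1, deg(10)=5)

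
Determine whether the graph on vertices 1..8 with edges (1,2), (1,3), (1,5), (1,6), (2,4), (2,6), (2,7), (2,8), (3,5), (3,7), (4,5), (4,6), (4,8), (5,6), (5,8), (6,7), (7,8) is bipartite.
No (odd cycle of length 3: 6 -> 1 -> 2 -> 6)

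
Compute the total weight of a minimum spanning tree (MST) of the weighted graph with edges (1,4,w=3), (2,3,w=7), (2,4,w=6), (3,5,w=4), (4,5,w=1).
14 (MST edges: (1,4,w=3), (2,4,w=6), (3,5,w=4), (4,5,w=1); sum of weights 3 + 6 + 4 + 1 = 14)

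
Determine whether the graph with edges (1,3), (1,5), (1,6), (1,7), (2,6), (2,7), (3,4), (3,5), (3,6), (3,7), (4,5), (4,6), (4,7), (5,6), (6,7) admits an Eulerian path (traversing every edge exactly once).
Yes (the graph is connected and exactly 2 vertices have odd degree: {3, 7}; any Eulerian path must start and end at those)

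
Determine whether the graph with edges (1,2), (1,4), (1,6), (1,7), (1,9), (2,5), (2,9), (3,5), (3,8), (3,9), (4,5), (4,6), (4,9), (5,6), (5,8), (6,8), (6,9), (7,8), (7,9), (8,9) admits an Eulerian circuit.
No (8 vertices have odd degree: {1, 2, 3, 5, 6, 7, 8, 9}; Eulerian circuit requires 0)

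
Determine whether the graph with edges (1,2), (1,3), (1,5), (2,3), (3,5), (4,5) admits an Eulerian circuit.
No (4 vertices have odd degree: {1, 3, 4, 5}; Eulerian circuit requires 0)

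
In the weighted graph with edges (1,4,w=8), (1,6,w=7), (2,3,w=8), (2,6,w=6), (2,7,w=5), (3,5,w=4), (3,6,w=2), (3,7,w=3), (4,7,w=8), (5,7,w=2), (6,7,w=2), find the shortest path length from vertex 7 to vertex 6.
2 (path: 7 -> 6; weights 2 = 2)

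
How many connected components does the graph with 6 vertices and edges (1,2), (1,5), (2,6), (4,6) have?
2 (components: {1, 2, 4, 5, 6}, {3})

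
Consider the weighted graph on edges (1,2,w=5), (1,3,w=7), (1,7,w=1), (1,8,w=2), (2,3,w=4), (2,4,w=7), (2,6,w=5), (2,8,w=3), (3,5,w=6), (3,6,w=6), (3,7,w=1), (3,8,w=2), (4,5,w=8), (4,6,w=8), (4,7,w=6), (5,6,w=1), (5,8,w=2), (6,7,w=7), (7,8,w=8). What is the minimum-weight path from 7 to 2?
5 (path: 7 -> 3 -> 2; weights 1 + 4 = 5)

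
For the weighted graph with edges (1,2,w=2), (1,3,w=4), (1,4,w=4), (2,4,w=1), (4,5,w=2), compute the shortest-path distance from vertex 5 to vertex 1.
5 (path: 5 -> 4 -> 2 -> 1; weights 2 + 1 + 2 = 5)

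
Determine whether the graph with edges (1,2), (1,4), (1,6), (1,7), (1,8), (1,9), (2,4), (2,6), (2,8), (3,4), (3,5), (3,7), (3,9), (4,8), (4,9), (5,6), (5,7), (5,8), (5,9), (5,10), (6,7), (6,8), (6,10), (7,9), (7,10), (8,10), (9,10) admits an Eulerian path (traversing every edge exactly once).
Yes (the graph is connected and exactly 2 vertices have odd degree: {4, 10}; any Eulerian path must start and end at those)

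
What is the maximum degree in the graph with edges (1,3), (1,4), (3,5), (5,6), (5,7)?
3 (attained at vertex 5)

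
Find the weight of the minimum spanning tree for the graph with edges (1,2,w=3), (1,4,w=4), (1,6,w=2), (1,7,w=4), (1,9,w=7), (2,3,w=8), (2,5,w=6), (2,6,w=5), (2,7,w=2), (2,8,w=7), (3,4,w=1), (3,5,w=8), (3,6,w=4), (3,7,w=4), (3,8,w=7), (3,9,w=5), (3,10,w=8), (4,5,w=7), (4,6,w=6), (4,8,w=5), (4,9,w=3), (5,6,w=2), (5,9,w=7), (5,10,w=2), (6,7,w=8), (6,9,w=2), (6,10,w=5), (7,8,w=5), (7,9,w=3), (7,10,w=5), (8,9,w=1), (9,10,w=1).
17 (MST edges: (1,2,w=3), (1,6,w=2), (2,7,w=2), (3,4,w=1), (4,9,w=3), (5,6,w=2), (5,10,w=2), (8,9,w=1), (9,10,w=1); sum of weights 3 + 2 + 2 + 1 + 3 + 2 + 2 + 1 + 1 = 17)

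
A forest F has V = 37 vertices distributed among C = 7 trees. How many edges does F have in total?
30 (Each of the 7 component trees on V_i vertices has V_i - 1 edges; summing gives V - C = 37 - 7 = 30)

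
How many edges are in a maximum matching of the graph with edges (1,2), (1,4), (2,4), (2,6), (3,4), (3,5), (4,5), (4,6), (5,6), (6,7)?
3 (matching: (1,4), (3,5), (6,7); upper bound floor(n/2) = floor(7/2) = 3)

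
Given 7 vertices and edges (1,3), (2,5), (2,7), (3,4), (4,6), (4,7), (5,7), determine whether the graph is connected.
Yes (BFS from 1 visits [1, 3, 4, 6, 7, 2, 5] — all 7 vertices reached)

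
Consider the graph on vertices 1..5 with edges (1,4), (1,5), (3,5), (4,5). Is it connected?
No, it has 2 components: {1, 3, 4, 5}, {2}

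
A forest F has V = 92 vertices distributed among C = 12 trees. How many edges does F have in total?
80 (Each of the 12 component trees on V_i vertices has V_i - 1 edges; summing gives V - C = 92 - 12 = 80)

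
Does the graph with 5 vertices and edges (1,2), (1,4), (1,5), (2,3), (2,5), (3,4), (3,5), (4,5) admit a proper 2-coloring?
No (odd cycle of length 3: 4 -> 1 -> 5 -> 4)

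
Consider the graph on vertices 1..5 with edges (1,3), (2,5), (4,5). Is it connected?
No, it has 2 components: {1, 3}, {2, 4, 5}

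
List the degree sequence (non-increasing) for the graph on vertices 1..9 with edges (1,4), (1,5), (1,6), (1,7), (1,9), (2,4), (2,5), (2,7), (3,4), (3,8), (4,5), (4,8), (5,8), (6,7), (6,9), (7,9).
[5, 5, 4, 4, 3, 3, 3, 3, 2] (degrees: deg(1)=5, deg(2)=3, deg(3)=2, deg(4)=5, deg(5)=4, deg(6)=3, deg(7)=4, deg(8)=3, deg(9)=3)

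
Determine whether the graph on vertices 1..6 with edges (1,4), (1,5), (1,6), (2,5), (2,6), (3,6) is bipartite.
Yes. Partition: {1, 2, 3}, {4, 5, 6}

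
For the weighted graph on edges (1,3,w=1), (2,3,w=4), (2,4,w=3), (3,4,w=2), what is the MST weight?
6 (MST edges: (1,3,w=1), (2,4,w=3), (3,4,w=2); sum of weights 1 + 3 + 2 = 6)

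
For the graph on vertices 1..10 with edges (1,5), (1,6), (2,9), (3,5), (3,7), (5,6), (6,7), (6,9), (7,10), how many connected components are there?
3 (components: {1, 2, 3, 5, 6, 7, 9, 10}, {4}, {8})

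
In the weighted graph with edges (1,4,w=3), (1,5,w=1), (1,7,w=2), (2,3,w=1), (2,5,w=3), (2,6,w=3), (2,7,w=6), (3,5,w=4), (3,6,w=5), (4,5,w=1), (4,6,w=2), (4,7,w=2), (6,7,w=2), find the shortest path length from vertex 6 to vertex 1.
4 (path: 6 -> 7 -> 1; weights 2 + 2 = 4)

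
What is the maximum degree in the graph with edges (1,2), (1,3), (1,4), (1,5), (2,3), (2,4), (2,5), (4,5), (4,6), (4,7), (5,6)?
5 (attained at vertex 4)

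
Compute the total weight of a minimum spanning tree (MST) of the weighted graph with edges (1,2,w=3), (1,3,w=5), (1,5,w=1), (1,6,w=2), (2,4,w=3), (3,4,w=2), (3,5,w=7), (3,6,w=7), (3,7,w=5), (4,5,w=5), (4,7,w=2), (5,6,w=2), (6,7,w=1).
11 (MST edges: (1,2,w=3), (1,5,w=1), (1,6,w=2), (3,4,w=2), (4,7,w=2), (6,7,w=1); sum of weights 3 + 1 + 2 + 2 + 2 + 1 = 11)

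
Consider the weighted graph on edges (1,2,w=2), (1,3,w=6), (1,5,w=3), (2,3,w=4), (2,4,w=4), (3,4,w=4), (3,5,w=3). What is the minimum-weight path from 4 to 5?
7 (path: 4 -> 3 -> 5; weights 4 + 3 = 7)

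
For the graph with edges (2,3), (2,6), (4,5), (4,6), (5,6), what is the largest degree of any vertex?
3 (attained at vertex 6)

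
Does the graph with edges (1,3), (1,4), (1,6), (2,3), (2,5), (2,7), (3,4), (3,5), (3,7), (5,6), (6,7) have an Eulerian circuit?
No (6 vertices have odd degree: {1, 2, 3, 5, 6, 7}; Eulerian circuit requires 0)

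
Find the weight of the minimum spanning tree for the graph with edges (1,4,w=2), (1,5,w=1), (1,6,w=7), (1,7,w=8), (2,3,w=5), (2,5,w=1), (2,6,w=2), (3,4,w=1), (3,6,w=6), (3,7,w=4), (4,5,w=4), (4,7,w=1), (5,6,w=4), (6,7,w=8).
8 (MST edges: (1,4,w=2), (1,5,w=1), (2,5,w=1), (2,6,w=2), (3,4,w=1), (4,7,w=1); sum of weights 2 + 1 + 1 + 2 + 1 + 1 = 8)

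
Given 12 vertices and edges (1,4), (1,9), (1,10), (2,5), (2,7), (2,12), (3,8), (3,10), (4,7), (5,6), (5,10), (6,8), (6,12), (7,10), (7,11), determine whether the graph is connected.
Yes (BFS from 1 visits [1, 4, 9, 10, 7, 3, 5, 2, 11, 8, 6, 12] — all 12 vertices reached)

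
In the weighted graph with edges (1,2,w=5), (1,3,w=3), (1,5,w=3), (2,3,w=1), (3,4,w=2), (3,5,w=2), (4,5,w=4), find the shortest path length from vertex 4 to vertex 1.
5 (path: 4 -> 3 -> 1; weights 2 + 3 = 5)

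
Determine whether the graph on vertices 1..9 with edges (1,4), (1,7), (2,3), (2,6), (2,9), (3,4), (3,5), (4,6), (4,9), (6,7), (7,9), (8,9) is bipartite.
Yes. Partition: {1, 3, 6, 9}, {2, 4, 5, 7, 8}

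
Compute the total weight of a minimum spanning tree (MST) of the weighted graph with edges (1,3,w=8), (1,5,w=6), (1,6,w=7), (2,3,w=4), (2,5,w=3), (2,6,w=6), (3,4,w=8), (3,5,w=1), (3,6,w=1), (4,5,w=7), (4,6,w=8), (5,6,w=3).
18 (MST edges: (1,5,w=6), (2,5,w=3), (3,5,w=1), (3,6,w=1), (4,5,w=7); sum of weights 6 + 3 + 1 + 1 + 7 = 18)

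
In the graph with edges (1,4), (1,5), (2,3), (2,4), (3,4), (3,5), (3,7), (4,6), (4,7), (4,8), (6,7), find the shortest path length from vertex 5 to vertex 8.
3 (path: 5 -> 1 -> 4 -> 8, 3 edges)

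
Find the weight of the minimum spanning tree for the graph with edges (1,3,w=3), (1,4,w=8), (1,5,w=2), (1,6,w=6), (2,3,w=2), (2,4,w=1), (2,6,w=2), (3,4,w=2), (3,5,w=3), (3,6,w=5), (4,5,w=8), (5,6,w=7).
10 (MST edges: (1,3,w=3), (1,5,w=2), (2,3,w=2), (2,4,w=1), (2,6,w=2); sum of weights 3 + 2 + 2 + 1 + 2 = 10)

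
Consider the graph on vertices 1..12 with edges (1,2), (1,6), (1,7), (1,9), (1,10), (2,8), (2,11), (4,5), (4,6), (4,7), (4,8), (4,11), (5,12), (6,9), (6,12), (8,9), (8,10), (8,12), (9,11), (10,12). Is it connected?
No, it has 2 components: {1, 2, 4, 5, 6, 7, 8, 9, 10, 11, 12}, {3}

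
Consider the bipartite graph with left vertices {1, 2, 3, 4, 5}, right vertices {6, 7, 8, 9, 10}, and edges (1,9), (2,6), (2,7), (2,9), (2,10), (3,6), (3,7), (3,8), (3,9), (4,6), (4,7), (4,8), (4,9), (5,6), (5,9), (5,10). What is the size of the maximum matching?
5 (matching: (1,9), (2,10), (3,8), (4,7), (5,6); upper bound min(|L|,|R|) = min(5,5) = 5)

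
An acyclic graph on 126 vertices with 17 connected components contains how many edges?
109 (Each of the 17 component trees on V_i vertices has V_i - 1 edges; summing gives V - C = 126 - 17 = 109)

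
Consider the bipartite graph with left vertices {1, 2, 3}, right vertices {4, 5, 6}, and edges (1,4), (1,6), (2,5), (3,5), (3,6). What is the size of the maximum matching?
3 (matching: (1,4), (2,5), (3,6); upper bound min(|L|,|R|) = min(3,3) = 3)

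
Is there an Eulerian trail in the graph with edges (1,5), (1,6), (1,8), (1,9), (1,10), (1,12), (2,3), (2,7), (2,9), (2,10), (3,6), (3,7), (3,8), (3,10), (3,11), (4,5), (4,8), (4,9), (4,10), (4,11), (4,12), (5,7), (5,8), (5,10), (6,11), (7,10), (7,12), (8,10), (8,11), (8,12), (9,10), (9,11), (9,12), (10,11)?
No (6 vertices have odd degree: {5, 6, 7, 8, 10, 12}; Eulerian path requires 0 or 2)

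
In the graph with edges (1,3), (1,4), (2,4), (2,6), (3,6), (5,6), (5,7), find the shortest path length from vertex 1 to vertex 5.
3 (path: 1 -> 3 -> 6 -> 5, 3 edges)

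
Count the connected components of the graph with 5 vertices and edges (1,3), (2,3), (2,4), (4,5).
1 (components: {1, 2, 3, 4, 5})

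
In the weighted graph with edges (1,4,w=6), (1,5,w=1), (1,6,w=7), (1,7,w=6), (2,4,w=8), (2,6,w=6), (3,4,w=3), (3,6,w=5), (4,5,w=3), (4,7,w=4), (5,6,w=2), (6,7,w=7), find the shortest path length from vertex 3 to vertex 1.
7 (path: 3 -> 4 -> 5 -> 1; weights 3 + 3 + 1 = 7)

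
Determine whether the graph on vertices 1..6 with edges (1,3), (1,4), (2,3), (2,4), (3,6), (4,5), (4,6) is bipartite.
Yes. Partition: {1, 2, 5, 6}, {3, 4}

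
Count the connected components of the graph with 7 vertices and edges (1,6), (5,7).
5 (components: {1, 6}, {2}, {3}, {4}, {5, 7})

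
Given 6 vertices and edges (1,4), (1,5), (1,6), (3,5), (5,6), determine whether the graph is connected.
No, it has 2 components: {1, 3, 4, 5, 6}, {2}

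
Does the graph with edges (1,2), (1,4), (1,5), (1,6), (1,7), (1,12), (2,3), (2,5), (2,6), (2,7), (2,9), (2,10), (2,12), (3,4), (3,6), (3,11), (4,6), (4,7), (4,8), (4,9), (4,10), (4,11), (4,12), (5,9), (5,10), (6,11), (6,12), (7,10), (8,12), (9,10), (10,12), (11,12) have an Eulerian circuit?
No (2 vertices have odd degree: {4, 12}; Eulerian circuit requires 0)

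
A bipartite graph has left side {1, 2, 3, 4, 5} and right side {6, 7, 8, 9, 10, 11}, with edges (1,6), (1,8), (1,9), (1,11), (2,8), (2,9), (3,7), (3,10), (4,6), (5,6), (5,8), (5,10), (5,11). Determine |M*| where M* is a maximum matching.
5 (matching: (1,11), (2,9), (3,10), (4,6), (5,8); upper bound min(|L|,|R|) = min(5,6) = 5)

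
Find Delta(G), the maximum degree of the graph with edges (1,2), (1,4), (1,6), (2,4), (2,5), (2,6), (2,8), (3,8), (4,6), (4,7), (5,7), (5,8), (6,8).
5 (attained at vertex 2)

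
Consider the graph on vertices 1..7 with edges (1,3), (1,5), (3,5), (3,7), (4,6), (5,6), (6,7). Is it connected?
No, it has 2 components: {1, 3, 4, 5, 6, 7}, {2}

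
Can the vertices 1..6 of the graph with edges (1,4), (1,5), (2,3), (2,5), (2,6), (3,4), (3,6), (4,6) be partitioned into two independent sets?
No (odd cycle of length 3: 6 -> 4 -> 3 -> 6)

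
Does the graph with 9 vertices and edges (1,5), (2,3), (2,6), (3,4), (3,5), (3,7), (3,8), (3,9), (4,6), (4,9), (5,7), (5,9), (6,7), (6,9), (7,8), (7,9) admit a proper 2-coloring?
No (odd cycle of length 3: 9 -> 5 -> 3 -> 9)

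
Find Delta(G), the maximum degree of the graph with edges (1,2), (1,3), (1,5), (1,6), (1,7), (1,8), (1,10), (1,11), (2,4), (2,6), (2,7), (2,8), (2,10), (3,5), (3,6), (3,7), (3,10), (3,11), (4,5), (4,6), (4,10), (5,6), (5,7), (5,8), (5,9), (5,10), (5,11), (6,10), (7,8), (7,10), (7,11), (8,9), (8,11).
9 (attained at vertex 5)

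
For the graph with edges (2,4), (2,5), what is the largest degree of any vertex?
2 (attained at vertex 2)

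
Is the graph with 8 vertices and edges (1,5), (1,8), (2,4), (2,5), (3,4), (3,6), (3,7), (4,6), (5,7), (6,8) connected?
Yes (BFS from 1 visits [1, 5, 8, 2, 7, 6, 4, 3] — all 8 vertices reached)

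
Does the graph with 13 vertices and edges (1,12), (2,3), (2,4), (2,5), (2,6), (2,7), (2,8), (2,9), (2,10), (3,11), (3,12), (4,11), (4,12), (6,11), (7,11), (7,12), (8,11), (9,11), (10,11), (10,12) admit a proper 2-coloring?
Yes. Partition: {1, 3, 4, 5, 6, 7, 8, 9, 10, 13}, {2, 11, 12}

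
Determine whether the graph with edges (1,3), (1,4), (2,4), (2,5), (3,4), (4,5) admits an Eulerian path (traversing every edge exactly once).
Yes — and in fact it has an Eulerian circuit (the graph is connected and all 5 vertices have even degree)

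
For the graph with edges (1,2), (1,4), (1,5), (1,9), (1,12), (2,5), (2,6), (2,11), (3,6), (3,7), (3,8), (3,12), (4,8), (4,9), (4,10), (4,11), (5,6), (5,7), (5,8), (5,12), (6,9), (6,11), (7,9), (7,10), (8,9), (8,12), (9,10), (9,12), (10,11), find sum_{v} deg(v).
58 (handshake: sum of degrees = 2|E| = 2 x 29 = 58)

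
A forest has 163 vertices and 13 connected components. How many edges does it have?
150 (Each of the 13 component trees on V_i vertices has V_i - 1 edges; summing gives V - C = 163 - 13 = 150)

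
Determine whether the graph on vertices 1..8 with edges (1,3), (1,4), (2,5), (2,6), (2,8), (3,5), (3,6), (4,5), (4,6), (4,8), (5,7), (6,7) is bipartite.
Yes. Partition: {1, 5, 6, 8}, {2, 3, 4, 7}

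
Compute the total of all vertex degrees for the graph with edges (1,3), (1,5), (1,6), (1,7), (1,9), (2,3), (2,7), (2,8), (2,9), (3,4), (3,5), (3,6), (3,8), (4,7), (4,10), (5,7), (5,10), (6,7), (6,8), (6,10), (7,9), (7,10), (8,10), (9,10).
48 (handshake: sum of degrees = 2|E| = 2 x 24 = 48)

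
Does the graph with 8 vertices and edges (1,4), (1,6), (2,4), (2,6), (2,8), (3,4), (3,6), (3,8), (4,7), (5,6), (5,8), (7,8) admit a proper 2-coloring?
Yes. Partition: {1, 2, 3, 5, 7}, {4, 6, 8}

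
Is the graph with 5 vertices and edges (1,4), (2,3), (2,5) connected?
No, it has 2 components: {1, 4}, {2, 3, 5}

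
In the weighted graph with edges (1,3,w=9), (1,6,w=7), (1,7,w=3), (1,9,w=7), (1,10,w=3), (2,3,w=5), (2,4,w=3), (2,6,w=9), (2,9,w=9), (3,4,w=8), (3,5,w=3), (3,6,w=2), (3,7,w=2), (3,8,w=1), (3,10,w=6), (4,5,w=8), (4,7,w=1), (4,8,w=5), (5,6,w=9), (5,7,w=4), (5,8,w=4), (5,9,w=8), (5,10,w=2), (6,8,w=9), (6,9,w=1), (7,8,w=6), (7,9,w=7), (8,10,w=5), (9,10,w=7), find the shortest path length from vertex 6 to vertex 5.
5 (path: 6 -> 3 -> 5; weights 2 + 3 = 5)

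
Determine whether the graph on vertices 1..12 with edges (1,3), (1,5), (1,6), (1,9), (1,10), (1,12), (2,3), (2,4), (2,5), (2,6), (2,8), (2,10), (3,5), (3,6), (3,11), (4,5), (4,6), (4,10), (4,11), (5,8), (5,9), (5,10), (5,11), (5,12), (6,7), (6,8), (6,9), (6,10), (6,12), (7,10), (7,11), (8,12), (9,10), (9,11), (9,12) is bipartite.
No (odd cycle of length 3: 12 -> 1 -> 5 -> 12)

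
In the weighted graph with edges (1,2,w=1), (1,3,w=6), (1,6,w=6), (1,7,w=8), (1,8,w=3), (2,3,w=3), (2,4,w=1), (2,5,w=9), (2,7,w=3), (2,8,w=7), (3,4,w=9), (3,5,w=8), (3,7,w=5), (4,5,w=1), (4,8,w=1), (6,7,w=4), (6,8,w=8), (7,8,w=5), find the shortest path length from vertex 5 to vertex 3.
5 (path: 5 -> 4 -> 2 -> 3; weights 1 + 1 + 3 = 5)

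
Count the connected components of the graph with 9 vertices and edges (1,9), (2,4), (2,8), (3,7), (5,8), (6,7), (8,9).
2 (components: {1, 2, 4, 5, 8, 9}, {3, 6, 7})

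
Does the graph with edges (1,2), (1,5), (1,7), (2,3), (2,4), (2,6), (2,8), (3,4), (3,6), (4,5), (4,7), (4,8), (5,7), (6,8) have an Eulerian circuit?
No (8 vertices have odd degree: {1, 2, 3, 4, 5, 6, 7, 8}; Eulerian circuit requires 0)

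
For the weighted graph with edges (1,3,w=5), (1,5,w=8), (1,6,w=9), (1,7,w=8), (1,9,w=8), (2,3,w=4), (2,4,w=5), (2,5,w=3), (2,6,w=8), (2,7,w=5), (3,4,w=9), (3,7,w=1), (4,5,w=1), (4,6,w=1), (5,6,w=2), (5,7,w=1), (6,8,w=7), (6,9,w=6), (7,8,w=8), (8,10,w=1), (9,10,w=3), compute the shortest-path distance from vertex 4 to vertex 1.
8 (path: 4 -> 5 -> 7 -> 3 -> 1; weights 1 + 1 + 1 + 5 = 8)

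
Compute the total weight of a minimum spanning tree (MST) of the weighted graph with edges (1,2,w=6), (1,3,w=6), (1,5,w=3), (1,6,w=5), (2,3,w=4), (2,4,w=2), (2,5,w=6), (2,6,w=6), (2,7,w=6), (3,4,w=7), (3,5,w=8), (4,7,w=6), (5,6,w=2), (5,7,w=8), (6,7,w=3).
20 (MST edges: (1,2,w=6), (1,5,w=3), (2,3,w=4), (2,4,w=2), (5,6,w=2), (6,7,w=3); sum of weights 6 + 3 + 4 + 2 + 2 + 3 = 20)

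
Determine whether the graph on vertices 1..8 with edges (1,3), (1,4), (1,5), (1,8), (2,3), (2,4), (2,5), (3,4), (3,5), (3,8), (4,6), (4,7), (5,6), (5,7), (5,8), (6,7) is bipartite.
No (odd cycle of length 3: 3 -> 1 -> 5 -> 3)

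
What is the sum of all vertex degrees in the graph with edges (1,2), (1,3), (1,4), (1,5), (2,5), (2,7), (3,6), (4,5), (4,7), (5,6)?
20 (handshake: sum of degrees = 2|E| = 2 x 10 = 20)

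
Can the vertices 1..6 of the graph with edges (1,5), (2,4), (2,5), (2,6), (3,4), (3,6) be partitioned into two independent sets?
Yes. Partition: {1, 2, 3}, {4, 5, 6}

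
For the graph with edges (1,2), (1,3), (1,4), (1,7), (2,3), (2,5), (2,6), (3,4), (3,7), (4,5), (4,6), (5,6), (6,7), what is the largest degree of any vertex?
4 (attained at vertices 1, 2, 3, 4, 6)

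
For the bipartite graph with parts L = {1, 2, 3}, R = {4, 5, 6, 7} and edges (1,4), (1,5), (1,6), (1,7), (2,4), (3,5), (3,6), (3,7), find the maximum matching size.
3 (matching: (1,7), (2,4), (3,6); upper bound min(|L|,|R|) = min(3,4) = 3)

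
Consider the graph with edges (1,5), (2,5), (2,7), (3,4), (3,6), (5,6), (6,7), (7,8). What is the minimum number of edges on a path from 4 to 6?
2 (path: 4 -> 3 -> 6, 2 edges)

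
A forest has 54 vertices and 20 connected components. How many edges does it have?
34 (Each of the 20 component trees on V_i vertices has V_i - 1 edges; summing gives V - C = 54 - 20 = 34)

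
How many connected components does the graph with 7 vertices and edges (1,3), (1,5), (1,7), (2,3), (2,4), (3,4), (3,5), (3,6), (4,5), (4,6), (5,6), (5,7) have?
1 (components: {1, 2, 3, 4, 5, 6, 7})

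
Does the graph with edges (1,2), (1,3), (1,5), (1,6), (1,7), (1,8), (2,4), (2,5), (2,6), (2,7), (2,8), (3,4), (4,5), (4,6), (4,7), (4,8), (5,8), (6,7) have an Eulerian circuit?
Yes (the graph is connected and all 8 vertices have even degree)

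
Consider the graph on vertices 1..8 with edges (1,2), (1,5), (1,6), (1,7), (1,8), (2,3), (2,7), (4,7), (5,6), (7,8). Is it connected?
Yes (BFS from 1 visits [1, 2, 5, 6, 7, 8, 3, 4] — all 8 vertices reached)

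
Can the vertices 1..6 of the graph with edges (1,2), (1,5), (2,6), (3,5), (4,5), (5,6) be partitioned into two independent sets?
Yes. Partition: {1, 3, 4, 6}, {2, 5}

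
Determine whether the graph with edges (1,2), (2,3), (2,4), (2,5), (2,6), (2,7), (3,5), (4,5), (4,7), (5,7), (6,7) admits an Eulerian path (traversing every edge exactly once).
Yes (the graph is connected and exactly 2 vertices have odd degree: {1, 4}; any Eulerian path must start and end at those)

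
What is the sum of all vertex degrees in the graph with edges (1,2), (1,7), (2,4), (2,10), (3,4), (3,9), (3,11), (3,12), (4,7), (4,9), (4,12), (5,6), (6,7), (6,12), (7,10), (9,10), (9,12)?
34 (handshake: sum of degrees = 2|E| = 2 x 17 = 34)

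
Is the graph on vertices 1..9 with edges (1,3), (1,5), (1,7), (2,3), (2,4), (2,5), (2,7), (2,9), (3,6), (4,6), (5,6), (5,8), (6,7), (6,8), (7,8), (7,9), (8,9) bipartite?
No (odd cycle of length 5: 2 -> 5 -> 1 -> 7 -> 9 -> 2)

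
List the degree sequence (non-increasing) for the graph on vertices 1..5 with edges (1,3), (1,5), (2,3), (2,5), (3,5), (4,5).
[4, 3, 2, 2, 1] (degrees: deg(1)=2, deg(2)=2, deg(3)=3, deg(4)=1, deg(5)=4)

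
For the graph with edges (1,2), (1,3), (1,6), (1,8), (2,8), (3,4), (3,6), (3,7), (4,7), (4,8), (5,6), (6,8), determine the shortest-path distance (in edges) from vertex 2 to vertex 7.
3 (path: 2 -> 8 -> 4 -> 7, 3 edges)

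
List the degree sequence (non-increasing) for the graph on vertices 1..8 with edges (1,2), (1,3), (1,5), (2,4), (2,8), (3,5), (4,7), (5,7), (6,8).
[3, 3, 3, 2, 2, 2, 2, 1] (degrees: deg(1)=3, deg(2)=3, deg(3)=2, deg(4)=2, deg(5)=3, deg(6)=1, deg(7)=2, deg(8)=2)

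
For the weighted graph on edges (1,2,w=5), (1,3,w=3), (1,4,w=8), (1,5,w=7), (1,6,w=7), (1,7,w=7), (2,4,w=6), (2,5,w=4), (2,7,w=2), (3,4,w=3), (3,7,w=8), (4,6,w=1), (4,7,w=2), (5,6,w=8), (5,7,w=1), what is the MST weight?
12 (MST edges: (1,3,w=3), (2,7,w=2), (3,4,w=3), (4,6,w=1), (4,7,w=2), (5,7,w=1); sum of weights 3 + 2 + 3 + 1 + 2 + 1 = 12)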